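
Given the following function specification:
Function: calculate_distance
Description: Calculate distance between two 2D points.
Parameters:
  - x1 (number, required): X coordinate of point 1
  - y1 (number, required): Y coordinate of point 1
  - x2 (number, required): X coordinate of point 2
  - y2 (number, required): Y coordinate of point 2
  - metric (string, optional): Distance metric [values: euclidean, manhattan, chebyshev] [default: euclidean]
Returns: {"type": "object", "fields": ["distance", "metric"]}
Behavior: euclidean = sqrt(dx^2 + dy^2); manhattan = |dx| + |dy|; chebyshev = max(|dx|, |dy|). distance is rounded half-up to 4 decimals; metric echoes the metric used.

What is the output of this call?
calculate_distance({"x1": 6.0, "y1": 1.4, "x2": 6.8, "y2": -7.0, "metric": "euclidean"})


|dx| = |6.8 - 6| = 0.8; |dy| = |-7 - 1.4| = 8.4
euclidean: sqrt(0.8^2 + 8.4^2) = sqrt(71.2) = 8.438009
Round to 4 decimals: 8.438
Output:
{"distance": 8.438, "metric": "euclidean"}


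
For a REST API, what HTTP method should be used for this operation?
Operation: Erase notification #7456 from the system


GET = read, POST = create, PUT = update/replace, DELETE = remove
This operation is a removal.
DELETE


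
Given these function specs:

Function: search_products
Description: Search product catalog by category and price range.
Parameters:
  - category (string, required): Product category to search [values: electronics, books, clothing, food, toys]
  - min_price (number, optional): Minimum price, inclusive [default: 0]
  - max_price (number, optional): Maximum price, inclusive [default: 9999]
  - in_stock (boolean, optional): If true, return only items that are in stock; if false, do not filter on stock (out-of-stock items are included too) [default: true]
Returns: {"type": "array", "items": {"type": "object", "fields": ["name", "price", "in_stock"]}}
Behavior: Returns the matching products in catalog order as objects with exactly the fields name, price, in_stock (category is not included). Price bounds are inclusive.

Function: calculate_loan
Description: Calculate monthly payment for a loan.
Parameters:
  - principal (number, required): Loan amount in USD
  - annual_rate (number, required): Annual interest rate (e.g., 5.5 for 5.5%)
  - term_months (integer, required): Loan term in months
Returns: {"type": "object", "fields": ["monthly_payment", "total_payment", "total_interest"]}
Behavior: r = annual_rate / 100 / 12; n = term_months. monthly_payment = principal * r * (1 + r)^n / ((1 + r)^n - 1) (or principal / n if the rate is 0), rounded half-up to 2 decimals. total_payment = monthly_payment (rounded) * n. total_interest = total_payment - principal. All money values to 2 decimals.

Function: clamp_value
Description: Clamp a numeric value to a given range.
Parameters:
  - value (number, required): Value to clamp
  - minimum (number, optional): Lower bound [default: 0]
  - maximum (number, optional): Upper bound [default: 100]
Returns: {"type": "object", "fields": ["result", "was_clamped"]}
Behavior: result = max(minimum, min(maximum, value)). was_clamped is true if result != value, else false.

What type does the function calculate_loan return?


The calculate_loan spec declares Returns: {"type": "object", "fields": ["monthly_payment", "total_payment", "total_interest"]}
Type:
object


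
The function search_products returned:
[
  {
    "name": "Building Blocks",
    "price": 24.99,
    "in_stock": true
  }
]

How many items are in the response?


Items: Building Blocks
1


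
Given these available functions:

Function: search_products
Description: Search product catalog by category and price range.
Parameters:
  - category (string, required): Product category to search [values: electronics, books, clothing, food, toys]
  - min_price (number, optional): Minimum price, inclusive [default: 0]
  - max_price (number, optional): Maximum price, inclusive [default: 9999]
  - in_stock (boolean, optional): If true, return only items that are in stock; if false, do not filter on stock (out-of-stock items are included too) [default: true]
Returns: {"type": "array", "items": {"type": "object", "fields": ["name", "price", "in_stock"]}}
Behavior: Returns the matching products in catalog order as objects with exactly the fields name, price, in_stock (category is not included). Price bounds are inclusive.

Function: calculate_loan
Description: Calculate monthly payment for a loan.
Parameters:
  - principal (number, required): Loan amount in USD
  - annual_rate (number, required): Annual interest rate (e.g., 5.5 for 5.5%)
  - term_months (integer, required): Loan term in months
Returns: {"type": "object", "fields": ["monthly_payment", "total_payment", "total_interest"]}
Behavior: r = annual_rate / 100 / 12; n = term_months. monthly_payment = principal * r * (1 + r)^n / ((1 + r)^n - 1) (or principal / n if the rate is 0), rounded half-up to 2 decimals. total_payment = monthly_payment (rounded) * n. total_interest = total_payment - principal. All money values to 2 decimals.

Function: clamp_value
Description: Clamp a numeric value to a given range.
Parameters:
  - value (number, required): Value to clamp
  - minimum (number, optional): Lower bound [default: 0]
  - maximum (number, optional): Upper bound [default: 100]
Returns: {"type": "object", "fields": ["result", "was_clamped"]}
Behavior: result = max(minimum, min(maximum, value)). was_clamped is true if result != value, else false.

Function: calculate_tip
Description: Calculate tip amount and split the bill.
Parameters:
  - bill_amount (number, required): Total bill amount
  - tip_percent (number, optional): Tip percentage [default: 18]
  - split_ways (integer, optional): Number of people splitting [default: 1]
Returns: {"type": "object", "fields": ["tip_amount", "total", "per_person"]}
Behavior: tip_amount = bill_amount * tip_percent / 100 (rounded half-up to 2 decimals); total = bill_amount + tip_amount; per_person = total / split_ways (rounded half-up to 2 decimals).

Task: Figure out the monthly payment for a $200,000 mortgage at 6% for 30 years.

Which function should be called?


The task needs a function whose description is: Calculate monthly payment for a loan.
calculate_loan


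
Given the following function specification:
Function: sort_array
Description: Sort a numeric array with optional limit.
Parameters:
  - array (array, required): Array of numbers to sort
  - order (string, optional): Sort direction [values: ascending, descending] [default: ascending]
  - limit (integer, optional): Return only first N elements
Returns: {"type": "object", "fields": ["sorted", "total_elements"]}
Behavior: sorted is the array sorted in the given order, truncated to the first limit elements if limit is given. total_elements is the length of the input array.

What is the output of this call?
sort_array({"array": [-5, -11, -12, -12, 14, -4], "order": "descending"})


sorted descending: [14, -4, -5, -11, -12, -12]
total_elements = len(input) = 6
Output:
{"sorted": [14, -4, -5, -11, -12, -12], "total_elements": 6}


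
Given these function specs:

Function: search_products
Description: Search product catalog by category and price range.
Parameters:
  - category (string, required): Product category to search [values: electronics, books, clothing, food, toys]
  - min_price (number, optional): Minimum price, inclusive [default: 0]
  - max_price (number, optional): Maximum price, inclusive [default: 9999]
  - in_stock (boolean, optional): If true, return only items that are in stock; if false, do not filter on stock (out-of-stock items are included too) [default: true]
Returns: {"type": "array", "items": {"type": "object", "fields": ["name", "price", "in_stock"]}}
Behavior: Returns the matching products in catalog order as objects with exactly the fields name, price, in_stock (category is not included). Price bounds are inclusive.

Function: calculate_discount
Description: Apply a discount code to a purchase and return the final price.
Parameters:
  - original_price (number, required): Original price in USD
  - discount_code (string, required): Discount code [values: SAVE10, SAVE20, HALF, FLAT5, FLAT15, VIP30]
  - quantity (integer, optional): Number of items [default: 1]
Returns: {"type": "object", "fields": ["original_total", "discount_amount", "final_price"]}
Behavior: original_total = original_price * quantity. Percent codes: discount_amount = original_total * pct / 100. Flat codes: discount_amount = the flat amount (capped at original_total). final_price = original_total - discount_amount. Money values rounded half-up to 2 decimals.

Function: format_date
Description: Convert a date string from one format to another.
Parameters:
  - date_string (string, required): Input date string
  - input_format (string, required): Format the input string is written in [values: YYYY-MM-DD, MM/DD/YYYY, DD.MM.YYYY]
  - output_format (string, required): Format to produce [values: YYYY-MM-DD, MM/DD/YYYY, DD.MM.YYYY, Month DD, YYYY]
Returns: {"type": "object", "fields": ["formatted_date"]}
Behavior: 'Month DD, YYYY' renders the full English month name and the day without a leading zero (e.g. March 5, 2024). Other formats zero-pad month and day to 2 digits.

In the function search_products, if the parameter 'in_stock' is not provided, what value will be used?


The search_products spec declares:
  - in_stock (boolean, optional): If true, return only items that are in stock; if false, do not filter on stock (out-of-stock items are included too) [default: true]
Default:
true


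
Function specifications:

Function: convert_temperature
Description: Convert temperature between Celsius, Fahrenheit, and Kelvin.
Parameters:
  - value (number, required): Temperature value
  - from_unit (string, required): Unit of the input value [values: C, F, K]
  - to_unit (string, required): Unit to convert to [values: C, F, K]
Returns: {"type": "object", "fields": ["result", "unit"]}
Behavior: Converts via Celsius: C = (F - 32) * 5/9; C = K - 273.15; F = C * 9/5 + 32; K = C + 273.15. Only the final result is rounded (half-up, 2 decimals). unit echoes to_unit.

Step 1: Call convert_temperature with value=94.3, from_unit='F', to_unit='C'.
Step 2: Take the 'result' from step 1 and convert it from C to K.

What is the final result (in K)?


Step 1: convert_temperature(value=94.3, from_unit=F, to_unit=C)
  To C: (94.3 - 32) * 5/9 = 34.611111
  Target is C: 34.611111
  Round to 2 decimals: 34.61
  -> result = 34.61 C
Step 2: convert_temperature(value=34.61, from_unit=C, to_unit=K)
  Input already in C: 34.61
  To K: 34.61 + 273.15 = 307.76
  Round to 2 decimals: 307.76
  -> result = 307.76 K
307.76 K


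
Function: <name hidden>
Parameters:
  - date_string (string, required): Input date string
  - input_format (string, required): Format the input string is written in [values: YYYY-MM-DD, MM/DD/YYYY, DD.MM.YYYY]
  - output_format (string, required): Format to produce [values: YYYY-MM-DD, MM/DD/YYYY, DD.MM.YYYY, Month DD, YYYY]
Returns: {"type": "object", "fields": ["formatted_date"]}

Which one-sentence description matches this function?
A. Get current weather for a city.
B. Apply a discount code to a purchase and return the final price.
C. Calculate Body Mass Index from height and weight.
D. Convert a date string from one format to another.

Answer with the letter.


Parameters date_string, input_format, output_format and return ["formatted_date"] fit: Convert a date string from one format to another.
D


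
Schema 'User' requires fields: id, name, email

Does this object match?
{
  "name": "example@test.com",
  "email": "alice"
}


Checking required fields...
Missing: id
Invalid - missing required field 'id'


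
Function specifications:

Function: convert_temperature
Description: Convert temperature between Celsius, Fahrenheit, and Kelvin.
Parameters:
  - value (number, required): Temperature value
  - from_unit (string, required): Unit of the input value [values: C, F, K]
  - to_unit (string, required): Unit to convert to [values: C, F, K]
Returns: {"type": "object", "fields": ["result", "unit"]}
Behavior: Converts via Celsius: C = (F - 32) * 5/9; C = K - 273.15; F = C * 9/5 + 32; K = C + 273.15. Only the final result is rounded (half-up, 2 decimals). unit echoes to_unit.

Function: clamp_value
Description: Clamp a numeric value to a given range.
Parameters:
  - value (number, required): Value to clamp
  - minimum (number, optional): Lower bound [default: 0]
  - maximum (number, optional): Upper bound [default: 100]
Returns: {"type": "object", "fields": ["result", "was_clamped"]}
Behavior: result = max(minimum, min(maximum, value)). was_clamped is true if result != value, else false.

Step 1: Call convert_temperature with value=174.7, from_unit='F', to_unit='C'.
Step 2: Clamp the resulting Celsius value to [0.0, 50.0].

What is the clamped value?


Step 1: convert_temperature(value=174.7, from_unit=F, to_unit=C)
  To C: (174.7 - 32) * 5/9 = 79.277778
  Target is C: 79.277778
  Round to 2 decimals: 79.28
  -> result = 79.28 C
Step 2: clamp_value(value=79.28, minimum=0.0, maximum=50.0)
  result = max(0.0, min(50.0, 79.28)) = max(0.0, 50.0) = 50.0
  was_clamped = (50.0 != 79.28) = true
  -> result = 50.0
50.0


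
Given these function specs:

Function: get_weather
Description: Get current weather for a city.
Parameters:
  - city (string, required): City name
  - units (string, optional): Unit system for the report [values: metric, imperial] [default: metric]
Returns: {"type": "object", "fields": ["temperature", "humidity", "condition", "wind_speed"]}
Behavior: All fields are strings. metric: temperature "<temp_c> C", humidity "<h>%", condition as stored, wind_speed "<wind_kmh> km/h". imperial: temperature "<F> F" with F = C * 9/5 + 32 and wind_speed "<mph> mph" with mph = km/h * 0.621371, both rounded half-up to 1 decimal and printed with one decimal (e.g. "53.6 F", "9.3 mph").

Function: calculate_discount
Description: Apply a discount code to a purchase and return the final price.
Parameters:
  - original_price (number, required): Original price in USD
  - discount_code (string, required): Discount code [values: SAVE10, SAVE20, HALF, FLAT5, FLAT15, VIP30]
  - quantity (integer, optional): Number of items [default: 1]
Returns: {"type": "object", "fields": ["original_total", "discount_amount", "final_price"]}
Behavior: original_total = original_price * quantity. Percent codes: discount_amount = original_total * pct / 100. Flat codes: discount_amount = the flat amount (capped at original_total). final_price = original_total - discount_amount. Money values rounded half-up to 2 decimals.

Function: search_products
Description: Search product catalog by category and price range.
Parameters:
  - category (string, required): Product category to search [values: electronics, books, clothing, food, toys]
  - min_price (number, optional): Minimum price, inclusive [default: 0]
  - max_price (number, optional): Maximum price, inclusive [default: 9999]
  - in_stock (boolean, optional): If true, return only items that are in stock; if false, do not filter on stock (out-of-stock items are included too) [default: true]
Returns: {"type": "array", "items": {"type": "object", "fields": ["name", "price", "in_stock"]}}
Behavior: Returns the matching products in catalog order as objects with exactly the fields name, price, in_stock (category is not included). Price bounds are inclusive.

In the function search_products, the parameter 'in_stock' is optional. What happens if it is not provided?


The search_products spec declares:
  - in_stock (boolean, optional): If true, return only items that are in stock; if false, do not filter on stock (out-of-stock items are included too) [default: true]
It defaults to true


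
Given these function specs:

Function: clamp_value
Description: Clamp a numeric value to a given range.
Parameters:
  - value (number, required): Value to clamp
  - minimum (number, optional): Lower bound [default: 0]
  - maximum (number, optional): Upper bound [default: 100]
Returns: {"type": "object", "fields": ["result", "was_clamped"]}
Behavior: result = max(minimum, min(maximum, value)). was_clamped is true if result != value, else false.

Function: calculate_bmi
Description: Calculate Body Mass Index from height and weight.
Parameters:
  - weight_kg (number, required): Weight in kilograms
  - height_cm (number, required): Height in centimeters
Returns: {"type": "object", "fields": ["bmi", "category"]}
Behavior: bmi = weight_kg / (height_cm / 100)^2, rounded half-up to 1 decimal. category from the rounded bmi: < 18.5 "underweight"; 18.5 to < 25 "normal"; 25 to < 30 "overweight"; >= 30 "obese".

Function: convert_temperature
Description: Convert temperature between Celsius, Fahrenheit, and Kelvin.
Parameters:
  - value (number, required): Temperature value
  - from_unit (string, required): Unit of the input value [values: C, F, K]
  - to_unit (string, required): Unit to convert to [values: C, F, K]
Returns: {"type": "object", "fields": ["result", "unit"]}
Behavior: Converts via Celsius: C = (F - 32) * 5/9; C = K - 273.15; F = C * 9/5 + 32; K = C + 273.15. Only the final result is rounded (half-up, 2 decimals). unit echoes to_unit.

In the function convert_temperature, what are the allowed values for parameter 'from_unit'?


The convert_temperature spec declares:
  - from_unit (string, required): Unit of the input value [values: C, F, K]
Allowed values:
C, F, K


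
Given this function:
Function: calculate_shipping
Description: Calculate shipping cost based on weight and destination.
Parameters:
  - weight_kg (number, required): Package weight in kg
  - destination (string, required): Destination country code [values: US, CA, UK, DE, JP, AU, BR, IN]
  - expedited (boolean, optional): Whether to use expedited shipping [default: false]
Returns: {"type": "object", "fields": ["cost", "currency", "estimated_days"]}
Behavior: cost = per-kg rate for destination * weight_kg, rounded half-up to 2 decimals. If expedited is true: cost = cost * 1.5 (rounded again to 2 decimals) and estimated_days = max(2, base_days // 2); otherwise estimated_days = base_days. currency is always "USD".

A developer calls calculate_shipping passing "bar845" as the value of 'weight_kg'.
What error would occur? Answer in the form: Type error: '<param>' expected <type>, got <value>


Spec: 'weight_kg' is declared as number; "bar845" is a string.
Type error: 'weight_kg' expected number, got "bar845"


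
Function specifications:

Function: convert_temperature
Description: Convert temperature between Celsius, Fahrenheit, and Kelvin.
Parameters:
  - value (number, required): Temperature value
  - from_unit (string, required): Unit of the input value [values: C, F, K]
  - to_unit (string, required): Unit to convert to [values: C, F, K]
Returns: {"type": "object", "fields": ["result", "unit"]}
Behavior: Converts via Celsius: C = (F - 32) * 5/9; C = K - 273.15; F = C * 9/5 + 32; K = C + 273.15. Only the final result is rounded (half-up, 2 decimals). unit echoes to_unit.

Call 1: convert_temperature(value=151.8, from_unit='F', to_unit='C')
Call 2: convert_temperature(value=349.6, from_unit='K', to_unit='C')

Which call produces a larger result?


Call 1:
  To C: (151.8 - 32) * 5/9 = 66.555556
  Target is C: 66.555556
  Round to 2 decimals: 66.56
  -> 66.56 C
Call 2:
  To C: 349.6 - 273.15 = 76.45
  Target is C: 76.45
  Round to 2 decimals: 76.45
  -> 76.45 C
Call 2 (76.45 C)


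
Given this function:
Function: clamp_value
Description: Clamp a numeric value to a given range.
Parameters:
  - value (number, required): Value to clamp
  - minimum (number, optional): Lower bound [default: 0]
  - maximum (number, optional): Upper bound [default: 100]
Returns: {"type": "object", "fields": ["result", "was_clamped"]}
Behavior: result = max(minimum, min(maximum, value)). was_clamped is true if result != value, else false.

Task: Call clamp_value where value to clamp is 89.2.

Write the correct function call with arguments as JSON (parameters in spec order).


Mapping each described value to its parameter name:
  'Value to clamp' -> value = 89.2
clamp_value({"value": 89.2})


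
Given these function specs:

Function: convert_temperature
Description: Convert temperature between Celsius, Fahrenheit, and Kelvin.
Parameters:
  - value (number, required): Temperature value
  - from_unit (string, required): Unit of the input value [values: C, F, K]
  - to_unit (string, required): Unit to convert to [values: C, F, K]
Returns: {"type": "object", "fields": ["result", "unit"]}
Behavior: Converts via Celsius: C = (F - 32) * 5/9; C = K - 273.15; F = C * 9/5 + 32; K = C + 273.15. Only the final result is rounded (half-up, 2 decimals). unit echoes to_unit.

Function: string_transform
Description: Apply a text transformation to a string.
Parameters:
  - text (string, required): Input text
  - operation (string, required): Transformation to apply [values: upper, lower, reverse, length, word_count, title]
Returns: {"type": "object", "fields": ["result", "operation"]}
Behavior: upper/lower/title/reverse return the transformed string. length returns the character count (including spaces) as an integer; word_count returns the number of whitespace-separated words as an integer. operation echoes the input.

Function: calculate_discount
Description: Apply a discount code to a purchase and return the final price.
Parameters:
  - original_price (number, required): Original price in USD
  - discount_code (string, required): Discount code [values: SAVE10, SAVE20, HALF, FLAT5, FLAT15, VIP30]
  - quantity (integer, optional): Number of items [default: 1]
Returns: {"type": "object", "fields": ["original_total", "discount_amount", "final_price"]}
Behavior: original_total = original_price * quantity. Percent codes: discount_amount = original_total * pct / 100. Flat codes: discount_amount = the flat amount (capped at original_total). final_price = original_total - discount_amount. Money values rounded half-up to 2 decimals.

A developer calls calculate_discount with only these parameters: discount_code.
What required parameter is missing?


Required parameters: original_price, discount_code
Provided: discount_code
Missing: original_price
original_price


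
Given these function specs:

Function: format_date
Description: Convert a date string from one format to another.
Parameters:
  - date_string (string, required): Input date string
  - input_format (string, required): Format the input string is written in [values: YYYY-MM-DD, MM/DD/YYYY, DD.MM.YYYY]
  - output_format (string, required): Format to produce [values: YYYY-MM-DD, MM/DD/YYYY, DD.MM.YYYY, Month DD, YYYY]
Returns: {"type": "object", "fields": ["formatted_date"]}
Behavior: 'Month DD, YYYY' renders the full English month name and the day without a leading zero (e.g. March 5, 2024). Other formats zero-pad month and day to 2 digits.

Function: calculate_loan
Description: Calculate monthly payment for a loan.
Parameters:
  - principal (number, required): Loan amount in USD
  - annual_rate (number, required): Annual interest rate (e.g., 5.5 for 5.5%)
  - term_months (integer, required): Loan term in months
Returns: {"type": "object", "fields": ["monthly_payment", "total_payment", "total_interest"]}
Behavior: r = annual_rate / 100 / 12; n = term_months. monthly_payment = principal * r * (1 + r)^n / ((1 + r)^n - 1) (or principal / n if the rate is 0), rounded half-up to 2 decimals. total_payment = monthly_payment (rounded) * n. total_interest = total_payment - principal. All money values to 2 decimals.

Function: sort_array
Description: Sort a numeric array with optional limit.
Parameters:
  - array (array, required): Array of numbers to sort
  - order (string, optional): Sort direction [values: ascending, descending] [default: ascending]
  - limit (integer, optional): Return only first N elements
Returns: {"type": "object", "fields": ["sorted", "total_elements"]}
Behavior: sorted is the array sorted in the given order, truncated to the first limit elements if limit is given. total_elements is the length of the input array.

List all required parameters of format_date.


Parameters of format_date and their required/optional flag:
  date_string: required
  input_format: required
  output_format: required
date_string, input_format, output_format


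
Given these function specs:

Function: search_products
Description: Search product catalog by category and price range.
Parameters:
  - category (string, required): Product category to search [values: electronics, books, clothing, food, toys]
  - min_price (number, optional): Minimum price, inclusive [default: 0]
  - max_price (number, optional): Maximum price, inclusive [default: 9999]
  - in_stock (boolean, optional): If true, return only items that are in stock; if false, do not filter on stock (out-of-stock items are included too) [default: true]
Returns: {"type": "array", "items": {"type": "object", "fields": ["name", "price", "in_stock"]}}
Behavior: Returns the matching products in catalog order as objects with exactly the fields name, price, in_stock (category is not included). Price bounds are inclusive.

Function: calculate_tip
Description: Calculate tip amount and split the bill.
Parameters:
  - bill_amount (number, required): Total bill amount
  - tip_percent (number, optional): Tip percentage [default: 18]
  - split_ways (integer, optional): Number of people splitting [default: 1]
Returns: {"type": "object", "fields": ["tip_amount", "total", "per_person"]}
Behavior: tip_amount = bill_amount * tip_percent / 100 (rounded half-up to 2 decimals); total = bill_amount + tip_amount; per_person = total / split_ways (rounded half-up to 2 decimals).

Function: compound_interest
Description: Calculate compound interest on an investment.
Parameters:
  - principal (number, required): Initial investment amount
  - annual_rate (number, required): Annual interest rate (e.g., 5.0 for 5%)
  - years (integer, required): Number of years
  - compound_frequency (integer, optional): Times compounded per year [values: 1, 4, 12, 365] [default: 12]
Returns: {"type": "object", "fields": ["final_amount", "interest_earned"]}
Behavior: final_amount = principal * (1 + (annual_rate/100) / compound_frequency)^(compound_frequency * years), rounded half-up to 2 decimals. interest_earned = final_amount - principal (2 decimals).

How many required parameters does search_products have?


Parameters of search_products: category (required), min_price (optional), max_price (optional), in_stock (optional)
Required count:
1


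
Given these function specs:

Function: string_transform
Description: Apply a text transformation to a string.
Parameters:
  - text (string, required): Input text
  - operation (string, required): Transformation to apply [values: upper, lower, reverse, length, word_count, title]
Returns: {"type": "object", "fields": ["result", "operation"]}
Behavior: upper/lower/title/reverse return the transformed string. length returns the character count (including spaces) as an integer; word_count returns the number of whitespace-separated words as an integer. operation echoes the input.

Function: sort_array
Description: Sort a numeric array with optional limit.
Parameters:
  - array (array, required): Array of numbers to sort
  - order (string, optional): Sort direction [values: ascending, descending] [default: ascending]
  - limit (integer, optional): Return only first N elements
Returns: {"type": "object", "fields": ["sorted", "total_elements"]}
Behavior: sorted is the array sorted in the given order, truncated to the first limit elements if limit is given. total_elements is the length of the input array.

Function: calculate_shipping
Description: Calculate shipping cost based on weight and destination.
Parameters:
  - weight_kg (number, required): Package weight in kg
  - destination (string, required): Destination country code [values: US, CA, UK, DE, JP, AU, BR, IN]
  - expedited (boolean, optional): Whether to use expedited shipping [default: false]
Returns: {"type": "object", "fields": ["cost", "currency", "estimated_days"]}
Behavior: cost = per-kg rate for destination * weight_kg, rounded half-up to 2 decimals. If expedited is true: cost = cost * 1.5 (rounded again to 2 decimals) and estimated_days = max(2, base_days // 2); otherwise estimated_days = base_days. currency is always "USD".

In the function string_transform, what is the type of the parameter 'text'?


The string_transform spec declares:
  - text (string, required): Input text
Type:
string


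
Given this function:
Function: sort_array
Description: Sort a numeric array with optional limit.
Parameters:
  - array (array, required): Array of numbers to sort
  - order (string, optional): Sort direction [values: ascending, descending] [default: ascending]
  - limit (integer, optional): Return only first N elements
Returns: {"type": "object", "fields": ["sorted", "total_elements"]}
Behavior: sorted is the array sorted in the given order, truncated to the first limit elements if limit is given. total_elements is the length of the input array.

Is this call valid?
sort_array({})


Checking required parameters...
Missing required parameter: array
Invalid - missing required parameter 'array'


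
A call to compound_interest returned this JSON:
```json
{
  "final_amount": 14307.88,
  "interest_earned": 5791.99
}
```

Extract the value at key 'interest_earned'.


5791.99


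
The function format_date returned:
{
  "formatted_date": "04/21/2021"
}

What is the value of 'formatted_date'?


04/21/2021


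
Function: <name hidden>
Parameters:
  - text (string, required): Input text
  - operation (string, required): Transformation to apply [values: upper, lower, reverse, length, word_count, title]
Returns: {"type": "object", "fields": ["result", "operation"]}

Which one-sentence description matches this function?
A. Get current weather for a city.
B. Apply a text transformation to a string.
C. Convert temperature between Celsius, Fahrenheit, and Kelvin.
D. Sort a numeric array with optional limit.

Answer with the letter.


Parameters text, operation and return ["result", "operation"] fit: Apply a text transformation to a string.
B


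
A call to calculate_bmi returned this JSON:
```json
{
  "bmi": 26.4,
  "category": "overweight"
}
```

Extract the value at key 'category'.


overweight


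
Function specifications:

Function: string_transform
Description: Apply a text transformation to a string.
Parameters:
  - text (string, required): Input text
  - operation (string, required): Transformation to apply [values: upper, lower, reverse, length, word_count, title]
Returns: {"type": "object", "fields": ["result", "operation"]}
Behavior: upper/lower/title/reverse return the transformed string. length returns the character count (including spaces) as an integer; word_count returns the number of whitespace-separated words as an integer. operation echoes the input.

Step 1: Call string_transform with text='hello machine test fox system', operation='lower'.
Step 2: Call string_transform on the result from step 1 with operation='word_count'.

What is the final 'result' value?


Step 1: string_transform(text='hello machine test fox system', operation='lower')
  -> result = 'hello machine test fox system'
Step 2: string_transform(text='hello machine test fox system', operation='word_count')
  words: hello, machine, test, fox, system -> 5
  -> result = 5
5


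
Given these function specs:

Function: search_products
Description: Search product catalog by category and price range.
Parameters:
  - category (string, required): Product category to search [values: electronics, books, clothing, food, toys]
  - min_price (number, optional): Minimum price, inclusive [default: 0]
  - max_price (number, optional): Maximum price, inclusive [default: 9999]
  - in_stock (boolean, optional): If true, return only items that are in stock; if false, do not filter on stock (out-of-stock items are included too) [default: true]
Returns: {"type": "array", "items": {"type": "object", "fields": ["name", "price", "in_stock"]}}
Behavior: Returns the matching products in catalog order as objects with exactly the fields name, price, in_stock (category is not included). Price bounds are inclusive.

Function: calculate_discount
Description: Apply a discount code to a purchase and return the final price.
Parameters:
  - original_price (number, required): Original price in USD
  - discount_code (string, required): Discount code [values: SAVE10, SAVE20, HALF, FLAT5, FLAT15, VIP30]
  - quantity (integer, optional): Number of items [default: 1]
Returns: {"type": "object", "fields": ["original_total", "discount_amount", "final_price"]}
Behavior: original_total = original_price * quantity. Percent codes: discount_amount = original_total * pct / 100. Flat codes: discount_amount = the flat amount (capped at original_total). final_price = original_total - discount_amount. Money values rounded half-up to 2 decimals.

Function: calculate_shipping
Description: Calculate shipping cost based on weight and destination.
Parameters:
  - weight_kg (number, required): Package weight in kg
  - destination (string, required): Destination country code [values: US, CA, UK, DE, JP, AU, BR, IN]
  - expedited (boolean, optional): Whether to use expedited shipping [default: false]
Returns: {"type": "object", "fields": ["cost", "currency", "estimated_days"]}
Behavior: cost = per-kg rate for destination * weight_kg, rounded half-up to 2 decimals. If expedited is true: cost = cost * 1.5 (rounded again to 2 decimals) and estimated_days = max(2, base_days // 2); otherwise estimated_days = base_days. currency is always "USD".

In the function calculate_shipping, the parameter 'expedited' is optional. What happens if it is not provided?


The calculate_shipping spec declares:
  - expedited (boolean, optional): Whether to use expedited shipping [default: false]
It defaults to false


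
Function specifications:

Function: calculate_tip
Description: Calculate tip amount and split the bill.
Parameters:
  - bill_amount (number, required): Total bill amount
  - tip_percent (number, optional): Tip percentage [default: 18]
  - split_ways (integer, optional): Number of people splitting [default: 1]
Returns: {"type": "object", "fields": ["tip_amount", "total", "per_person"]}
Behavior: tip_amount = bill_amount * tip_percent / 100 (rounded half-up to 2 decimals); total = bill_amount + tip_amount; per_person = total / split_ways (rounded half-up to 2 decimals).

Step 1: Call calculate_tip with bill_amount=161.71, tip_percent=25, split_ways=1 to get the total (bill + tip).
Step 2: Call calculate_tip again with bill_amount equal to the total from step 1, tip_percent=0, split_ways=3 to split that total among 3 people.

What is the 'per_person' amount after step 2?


Step 1: calculate_tip(bill_amount=161.71, tip_percent=25, split_ways=1)
  tip_amount = 161.71 * 25/100 = 40.4275 -> 40.43
  total = 161.71 + 40.43 = 202.14
  per_person = 202.14 / 1 = 202.14 -> 202.14
  -> total = 202.14
Step 2: calculate_tip(bill_amount=202.14, tip_percent=0, split_ways=3)
  tip_amount = 202.14 * 0/100 = 0 -> 0.00
  total = 202.14 + 0.00 = 202.14
  per_person = 202.14 / 3 = 67.38 -> 67.38
  -> per_person = 67.38
$67.38


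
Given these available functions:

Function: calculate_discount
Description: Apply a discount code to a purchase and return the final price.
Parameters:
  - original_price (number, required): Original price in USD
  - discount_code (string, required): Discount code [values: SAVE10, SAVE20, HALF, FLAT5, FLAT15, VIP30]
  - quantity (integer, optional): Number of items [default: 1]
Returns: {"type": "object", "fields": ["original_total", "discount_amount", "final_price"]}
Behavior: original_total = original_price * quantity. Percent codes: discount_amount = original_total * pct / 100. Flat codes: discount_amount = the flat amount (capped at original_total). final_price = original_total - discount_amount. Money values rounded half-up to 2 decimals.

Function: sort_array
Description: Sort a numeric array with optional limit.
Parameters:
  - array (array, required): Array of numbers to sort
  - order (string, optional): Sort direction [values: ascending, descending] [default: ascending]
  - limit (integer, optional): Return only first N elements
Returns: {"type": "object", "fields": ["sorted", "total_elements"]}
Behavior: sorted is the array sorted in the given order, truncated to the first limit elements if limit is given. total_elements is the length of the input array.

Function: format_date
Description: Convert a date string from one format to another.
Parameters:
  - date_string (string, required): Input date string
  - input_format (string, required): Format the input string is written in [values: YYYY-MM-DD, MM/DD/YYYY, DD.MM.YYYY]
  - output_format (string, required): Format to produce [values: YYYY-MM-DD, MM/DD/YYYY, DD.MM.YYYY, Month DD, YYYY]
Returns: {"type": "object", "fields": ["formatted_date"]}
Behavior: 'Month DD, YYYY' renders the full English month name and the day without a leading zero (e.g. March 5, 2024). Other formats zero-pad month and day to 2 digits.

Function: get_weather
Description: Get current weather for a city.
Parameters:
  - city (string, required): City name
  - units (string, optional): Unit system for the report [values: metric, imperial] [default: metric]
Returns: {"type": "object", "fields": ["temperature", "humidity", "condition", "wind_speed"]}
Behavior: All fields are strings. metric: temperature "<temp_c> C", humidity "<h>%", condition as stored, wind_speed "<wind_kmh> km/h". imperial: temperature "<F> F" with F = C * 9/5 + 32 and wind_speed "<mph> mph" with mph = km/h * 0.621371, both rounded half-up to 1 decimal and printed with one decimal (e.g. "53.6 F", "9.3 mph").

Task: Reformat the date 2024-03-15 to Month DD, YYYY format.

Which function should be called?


The task needs a function whose description is: Convert a date string from one format to another.
format_date


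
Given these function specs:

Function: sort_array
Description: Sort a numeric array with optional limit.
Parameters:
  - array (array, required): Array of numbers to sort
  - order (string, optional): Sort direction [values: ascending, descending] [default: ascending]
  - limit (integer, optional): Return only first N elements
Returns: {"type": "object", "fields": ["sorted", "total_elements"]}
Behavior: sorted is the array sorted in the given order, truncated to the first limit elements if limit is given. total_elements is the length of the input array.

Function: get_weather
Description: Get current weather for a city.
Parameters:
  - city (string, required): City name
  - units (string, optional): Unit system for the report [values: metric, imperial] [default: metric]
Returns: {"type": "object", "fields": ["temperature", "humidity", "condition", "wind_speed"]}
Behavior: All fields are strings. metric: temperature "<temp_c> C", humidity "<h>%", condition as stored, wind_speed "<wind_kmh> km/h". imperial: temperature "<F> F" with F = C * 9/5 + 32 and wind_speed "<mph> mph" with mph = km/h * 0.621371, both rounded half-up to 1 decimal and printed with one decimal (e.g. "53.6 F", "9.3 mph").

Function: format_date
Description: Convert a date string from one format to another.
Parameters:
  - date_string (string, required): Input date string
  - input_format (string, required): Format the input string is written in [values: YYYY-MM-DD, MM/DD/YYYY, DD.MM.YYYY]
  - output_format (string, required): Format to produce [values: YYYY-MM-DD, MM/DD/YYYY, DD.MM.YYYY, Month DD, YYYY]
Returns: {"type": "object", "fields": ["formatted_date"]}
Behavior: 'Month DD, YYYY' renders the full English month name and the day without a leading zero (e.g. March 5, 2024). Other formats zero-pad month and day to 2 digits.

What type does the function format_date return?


The format_date spec declares Returns: {"type": "object", "fields": ["formatted_date"]}
Type:
object


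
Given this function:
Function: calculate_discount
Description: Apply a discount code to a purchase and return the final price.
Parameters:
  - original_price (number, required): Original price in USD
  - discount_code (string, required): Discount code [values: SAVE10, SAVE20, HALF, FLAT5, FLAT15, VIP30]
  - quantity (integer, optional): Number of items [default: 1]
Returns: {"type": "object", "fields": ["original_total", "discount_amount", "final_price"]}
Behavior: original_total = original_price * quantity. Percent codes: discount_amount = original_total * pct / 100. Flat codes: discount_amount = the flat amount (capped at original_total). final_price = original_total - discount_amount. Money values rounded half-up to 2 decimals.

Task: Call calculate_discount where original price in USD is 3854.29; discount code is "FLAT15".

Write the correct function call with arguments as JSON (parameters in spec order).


Mapping each described value to its parameter name:
  'Original price in USD' -> original_price = 3854.29
  'Discount code' -> discount_code = "FLAT15"
calculate_discount({"original_price": 3854.29, "discount_code": "FLAT15"})
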